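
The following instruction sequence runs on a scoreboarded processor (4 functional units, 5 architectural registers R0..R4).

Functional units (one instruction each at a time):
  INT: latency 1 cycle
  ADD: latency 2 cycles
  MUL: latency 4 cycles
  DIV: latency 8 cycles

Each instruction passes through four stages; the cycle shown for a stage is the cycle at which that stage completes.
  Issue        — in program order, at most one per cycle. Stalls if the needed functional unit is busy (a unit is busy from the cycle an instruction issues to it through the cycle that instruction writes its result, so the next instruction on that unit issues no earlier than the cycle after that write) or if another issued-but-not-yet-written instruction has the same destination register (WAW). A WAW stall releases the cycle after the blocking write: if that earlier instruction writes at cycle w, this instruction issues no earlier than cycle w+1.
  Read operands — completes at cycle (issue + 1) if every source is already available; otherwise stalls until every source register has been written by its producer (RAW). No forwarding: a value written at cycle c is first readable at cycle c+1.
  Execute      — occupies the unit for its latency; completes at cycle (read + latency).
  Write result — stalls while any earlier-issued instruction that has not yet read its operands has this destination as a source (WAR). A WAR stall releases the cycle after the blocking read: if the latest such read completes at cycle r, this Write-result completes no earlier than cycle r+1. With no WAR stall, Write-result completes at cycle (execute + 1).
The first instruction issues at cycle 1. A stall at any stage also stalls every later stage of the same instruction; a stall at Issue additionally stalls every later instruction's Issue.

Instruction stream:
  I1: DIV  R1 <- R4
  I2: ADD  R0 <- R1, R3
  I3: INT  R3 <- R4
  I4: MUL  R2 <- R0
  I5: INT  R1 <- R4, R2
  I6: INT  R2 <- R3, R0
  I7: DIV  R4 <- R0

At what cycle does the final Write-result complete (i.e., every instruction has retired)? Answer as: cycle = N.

cycle = 36

I1: IS=1 RO=2 EX=10 WR=11
I2: IS=2 RO=12 EX=14 WR=15  [RAW R1: wait I1 write@11]
I3: IS=3 RO=4 EX=5 WR=13  [WAR R3: wait I2 read@12]
I4: IS=4 RO=16 EX=20 WR=21  [RAW R0: wait I2 write@15]
I5: IS=14 RO=22 EX=23 WR=24  [struct: INT busy until I3 writes@13; RAW R2: wait I4 write@21]
I6: IS=25 RO=26 EX=27 WR=28  [struct: INT busy until I5 writes@24]
I7: IS=26 RO=27 EX=35 WR=36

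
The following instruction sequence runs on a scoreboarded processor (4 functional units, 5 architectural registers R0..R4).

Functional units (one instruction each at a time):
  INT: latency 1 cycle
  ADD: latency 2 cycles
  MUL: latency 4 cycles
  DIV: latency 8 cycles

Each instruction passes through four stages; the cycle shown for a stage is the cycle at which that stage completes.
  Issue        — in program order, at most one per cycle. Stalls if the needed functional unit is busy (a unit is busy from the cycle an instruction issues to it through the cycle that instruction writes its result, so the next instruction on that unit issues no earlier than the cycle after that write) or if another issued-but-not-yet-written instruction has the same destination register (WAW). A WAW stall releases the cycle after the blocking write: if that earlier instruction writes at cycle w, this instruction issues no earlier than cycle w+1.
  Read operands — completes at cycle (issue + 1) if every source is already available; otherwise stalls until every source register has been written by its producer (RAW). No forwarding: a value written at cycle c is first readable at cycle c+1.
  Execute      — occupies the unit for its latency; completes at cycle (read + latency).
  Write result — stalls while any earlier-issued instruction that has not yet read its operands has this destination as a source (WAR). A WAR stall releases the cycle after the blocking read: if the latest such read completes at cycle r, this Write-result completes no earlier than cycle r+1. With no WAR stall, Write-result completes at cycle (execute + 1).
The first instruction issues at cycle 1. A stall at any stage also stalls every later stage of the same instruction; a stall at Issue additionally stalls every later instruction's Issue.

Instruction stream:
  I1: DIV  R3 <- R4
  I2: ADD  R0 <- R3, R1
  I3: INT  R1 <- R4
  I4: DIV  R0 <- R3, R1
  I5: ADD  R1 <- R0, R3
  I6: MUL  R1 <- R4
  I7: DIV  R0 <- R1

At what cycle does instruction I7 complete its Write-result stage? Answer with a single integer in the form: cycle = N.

cycle 1: I1 dispatched to DIV
cycle 2: I1 operands ready; I2 dispatched to ADD
cycle 3: I3 dispatched to INT
cycle 4: I3 operands ready
cycle 5: I3 complete
cycle 10: I1 complete
cycle 11: R3←I1
cycle 12: I2 operands ready
cycle 13: R1←I3
cycle 14: I2 complete
cycle 15: R0←I2
cycle 16: I4 dispatched to DIV
cycle 17: I4 operands ready; I5 dispatched to ADD
cycle 25: I4 complete
cycle 26: R0←I4
cycle 27: I5 operands ready
cycle 29: I5 complete
cycle 30: R1←I5
cycle 31: I6 dispatched to MUL
cycle 32: I6 operands ready; I7 dispatched to DIV
cycle 36: I6 complete
cycle 37: R1←I6
cycle 38: I7 operands ready
cycle 46: I7 complete
cycle 47: R0←I7

cycle = 47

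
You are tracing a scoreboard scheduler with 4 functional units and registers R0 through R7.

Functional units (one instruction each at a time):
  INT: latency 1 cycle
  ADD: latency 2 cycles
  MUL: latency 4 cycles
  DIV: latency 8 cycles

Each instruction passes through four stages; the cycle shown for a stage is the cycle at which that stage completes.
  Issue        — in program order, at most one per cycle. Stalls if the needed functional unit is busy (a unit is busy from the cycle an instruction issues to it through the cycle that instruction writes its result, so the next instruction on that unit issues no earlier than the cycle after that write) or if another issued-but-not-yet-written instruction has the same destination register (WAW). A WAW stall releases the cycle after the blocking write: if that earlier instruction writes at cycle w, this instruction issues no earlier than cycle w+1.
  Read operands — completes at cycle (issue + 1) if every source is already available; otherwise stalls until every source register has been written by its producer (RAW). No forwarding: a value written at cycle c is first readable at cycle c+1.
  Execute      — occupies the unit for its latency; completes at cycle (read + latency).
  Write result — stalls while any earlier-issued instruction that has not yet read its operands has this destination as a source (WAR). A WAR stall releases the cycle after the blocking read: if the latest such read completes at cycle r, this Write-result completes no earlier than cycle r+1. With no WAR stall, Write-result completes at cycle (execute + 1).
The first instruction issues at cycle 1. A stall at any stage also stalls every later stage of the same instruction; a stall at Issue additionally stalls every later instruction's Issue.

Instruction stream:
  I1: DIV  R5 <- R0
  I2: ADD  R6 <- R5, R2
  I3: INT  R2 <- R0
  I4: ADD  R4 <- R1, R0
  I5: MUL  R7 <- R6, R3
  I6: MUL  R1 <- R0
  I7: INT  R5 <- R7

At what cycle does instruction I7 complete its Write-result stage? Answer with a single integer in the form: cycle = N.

cycle = 28

I1  is:1  ro:2  ex:10  wr:11
I2  is:2  ro:12  ex:14  wr:15  — RAW R5: wait I1 write@11
I3  is:3  ro:4  ex:5  wr:13  — WAR R2: wait I2 read@12
I4  is:16  ro:17  ex:19  wr:20  — struct: ADD busy until I2 writes@15
I5  is:17  ro:18  ex:22  wr:23
I6  is:24  ro:25  ex:29  wr:30  — struct: MUL busy until I5 writes@23
I7  is:25  ro:26  ex:27  wr:28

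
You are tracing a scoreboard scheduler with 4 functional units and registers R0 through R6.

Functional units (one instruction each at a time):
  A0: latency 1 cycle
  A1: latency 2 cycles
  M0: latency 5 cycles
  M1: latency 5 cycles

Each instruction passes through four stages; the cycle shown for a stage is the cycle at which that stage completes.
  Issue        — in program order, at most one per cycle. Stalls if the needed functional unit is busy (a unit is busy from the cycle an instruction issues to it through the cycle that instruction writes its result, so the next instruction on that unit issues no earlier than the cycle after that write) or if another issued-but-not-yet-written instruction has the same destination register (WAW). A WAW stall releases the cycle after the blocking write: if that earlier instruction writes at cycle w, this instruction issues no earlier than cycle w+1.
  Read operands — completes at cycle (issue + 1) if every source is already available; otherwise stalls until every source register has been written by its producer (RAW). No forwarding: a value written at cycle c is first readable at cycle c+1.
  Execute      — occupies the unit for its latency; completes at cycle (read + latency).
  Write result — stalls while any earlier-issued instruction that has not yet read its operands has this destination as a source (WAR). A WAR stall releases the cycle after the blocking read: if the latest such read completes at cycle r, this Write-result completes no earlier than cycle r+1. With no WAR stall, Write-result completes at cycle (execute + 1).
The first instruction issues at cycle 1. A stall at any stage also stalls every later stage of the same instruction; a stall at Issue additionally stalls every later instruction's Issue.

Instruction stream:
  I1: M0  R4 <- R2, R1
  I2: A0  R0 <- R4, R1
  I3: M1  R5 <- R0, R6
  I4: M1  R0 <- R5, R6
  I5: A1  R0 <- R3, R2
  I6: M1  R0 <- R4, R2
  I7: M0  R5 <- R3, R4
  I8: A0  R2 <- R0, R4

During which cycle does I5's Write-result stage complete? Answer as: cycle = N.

cycle = 31

cycle 1: I1 dispatched to M0
cycle 2: I1 operands ready · I2 dispatched to A0
cycle 3: I3 dispatched to M1
cycle 7: I1 complete
cycle 8: R4←I1
cycle 9: I2 operands ready
cycle 10: I2 complete
cycle 11: R0←I2
cycle 12: I3 operands ready
cycle 17: I3 complete
cycle 18: R5←I3
cycle 19: I4 dispatched to M1
cycle 20: I4 operands ready
cycle 25: I4 complete
cycle 26: R0←I4
cycle 27: I5 dispatched to A1
cycle 28: I5 operands ready
cycle 30: I5 complete
cycle 31: R0←I5
cycle 32: I6 dispatched to M1
cycle 33: I6 operands ready · I7 dispatched to M0
cycle 34: I7 operands ready · I8 dispatched to A0
cycle 38: I6 complete
cycle 39: R0←I6 · I7 complete
cycle 40: R5←I7 · I8 operands ready
cycle 41: I8 complete
cycle 42: R2←I8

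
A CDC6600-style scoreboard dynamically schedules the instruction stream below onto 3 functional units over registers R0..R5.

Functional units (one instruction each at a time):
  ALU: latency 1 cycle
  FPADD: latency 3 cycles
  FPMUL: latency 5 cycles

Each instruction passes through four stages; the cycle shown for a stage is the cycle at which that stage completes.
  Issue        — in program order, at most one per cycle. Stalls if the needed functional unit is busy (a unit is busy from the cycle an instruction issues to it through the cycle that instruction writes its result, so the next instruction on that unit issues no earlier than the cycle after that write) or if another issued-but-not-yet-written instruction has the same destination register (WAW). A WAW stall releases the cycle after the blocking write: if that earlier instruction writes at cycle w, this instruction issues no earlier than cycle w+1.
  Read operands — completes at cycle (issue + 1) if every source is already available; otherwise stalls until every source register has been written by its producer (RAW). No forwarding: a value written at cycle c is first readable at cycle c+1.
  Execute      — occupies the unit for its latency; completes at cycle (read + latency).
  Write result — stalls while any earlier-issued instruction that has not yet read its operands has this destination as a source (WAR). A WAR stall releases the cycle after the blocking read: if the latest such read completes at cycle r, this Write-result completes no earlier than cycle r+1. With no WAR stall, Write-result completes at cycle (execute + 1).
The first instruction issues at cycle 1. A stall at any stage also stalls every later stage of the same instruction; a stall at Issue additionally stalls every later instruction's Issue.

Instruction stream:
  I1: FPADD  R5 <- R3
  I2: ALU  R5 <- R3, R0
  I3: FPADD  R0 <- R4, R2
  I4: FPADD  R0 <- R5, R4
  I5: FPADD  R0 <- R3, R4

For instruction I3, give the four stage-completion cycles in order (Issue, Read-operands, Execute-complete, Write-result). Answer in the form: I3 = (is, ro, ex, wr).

  I1 | 1 | 2 | 5 | 6
  I2 | 7 | 8 | 9 | 10   WAW R5: wait I1 write@6
  I3 | 8 | 9 | 12 | 13
  I4 | 14 | 15 | 18 | 19   struct: FPADD busy until I3 writes@13
  I5 | 20 | 21 | 24 | 25   struct: FPADD busy until I4 writes@19

I3 = (8, 9, 12, 13)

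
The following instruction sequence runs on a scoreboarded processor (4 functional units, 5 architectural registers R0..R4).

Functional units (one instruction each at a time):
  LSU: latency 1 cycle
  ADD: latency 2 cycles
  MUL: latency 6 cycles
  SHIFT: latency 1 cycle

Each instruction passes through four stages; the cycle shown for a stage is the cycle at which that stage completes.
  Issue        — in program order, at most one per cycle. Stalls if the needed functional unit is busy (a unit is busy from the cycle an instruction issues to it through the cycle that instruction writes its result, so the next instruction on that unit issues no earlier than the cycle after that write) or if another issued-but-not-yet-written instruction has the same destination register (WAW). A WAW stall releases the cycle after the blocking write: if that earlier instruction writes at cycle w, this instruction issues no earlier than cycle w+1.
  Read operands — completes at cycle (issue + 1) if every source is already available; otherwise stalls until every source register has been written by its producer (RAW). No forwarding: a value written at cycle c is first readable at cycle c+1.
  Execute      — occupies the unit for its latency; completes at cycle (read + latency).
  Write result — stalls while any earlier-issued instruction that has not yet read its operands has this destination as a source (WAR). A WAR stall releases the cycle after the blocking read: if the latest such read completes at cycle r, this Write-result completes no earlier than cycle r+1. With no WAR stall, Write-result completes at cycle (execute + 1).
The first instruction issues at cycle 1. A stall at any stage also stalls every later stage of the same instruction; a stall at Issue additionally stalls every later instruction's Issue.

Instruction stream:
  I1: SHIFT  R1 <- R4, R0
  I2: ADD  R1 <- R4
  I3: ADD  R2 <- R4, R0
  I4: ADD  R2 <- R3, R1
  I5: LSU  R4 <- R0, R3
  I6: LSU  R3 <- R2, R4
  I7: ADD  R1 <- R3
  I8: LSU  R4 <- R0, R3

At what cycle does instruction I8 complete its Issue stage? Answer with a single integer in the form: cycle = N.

cycle = 24

I1: IS=1 RO=2 EX=3 WR=4
I2: IS=5 RO=6 EX=8 WR=9  [WAW R1: wait I1 write@4]
I3: IS=10 RO=11 EX=13 WR=14  [struct: ADD busy until I2 writes@9]
I4: IS=15 RO=16 EX=18 WR=19  [struct: ADD busy until I3 writes@14]
I5: IS=16 RO=17 EX=18 WR=19
I6: IS=20 RO=21 EX=22 WR=23  [struct: LSU busy until I5 writes@19]
I7: IS=21 RO=24 EX=26 WR=27  [RAW R3: wait I6 write@23]
I8: IS=24 RO=25 EX=26 WR=27  [struct: LSU busy until I6 writes@23]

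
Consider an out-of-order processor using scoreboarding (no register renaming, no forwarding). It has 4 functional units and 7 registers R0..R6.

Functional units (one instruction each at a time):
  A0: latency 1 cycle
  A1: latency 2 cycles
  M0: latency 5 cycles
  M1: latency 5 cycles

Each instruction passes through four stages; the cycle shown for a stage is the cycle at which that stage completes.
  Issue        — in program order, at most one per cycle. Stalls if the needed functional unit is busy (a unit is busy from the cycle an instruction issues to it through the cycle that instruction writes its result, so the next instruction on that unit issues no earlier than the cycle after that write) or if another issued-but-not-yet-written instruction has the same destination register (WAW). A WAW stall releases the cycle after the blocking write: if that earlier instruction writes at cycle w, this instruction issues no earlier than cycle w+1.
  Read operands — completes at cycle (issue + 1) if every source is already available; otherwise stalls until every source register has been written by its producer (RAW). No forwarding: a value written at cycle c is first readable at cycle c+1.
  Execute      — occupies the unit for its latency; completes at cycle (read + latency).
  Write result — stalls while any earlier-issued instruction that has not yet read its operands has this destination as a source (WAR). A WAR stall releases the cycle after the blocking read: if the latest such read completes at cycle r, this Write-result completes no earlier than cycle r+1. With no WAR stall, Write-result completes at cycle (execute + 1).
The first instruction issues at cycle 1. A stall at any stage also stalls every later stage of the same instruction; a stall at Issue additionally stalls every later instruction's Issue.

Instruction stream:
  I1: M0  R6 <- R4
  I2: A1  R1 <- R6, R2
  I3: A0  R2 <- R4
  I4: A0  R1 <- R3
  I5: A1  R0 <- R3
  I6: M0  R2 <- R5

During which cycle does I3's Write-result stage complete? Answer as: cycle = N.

cycle = 10

  I1 | 1 | 2 | 7 | 8
  I2 | 2 | 9 | 11 | 12   RAW R6: wait I1 write@8
  I3 | 3 | 4 | 5 | 10   WAR R2: wait I2 read@9
  I4 | 13 | 14 | 15 | 16   WAW R1: wait I2 write@12
  I5 | 14 | 15 | 17 | 18
  I6 | 15 | 16 | 21 | 22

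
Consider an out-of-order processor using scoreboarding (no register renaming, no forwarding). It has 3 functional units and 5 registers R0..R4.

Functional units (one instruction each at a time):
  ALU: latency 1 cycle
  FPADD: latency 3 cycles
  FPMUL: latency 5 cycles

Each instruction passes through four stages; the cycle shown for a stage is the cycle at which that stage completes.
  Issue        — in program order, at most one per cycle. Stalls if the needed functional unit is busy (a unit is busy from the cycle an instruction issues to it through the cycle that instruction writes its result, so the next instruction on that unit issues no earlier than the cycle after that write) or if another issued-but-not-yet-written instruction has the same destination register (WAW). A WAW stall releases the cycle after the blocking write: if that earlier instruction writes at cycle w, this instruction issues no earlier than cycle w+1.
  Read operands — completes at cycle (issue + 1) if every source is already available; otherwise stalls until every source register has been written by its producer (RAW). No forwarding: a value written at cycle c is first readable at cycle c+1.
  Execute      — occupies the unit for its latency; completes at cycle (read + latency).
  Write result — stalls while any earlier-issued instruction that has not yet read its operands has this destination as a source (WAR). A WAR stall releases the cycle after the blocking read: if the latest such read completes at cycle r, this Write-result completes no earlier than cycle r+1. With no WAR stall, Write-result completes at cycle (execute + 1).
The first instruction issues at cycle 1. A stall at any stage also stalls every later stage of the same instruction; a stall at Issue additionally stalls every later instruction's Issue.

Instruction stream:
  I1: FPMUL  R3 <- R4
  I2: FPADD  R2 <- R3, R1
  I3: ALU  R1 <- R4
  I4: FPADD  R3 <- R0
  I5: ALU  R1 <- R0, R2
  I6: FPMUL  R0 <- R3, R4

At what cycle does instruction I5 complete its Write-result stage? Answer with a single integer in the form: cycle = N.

cycle 1: I1 issues→FPMUL
cycle 2: I1 reads | I2 issues→FPADD
cycle 3: I3 issues→ALU
cycle 4: I3 reads
cycle 5: I3 exec-done
cycle 7: I1 exec-done
cycle 8: I1 writes R3
cycle 9: I2 reads
cycle 10: I3 writes R1
cycle 12: I2 exec-done
cycle 13: I2 writes R2
cycle 14: I4 issues→FPADD
cycle 15: I4 reads | I5 issues→ALU
cycle 16: I5 reads | I6 issues→FPMUL
cycle 17: I5 exec-done
cycle 18: I4 exec-done | I5 writes R1
cycle 19: I4 writes R3
cycle 20: I6 reads
cycle 25: I6 exec-done
cycle 26: I6 writes R0

cycle = 18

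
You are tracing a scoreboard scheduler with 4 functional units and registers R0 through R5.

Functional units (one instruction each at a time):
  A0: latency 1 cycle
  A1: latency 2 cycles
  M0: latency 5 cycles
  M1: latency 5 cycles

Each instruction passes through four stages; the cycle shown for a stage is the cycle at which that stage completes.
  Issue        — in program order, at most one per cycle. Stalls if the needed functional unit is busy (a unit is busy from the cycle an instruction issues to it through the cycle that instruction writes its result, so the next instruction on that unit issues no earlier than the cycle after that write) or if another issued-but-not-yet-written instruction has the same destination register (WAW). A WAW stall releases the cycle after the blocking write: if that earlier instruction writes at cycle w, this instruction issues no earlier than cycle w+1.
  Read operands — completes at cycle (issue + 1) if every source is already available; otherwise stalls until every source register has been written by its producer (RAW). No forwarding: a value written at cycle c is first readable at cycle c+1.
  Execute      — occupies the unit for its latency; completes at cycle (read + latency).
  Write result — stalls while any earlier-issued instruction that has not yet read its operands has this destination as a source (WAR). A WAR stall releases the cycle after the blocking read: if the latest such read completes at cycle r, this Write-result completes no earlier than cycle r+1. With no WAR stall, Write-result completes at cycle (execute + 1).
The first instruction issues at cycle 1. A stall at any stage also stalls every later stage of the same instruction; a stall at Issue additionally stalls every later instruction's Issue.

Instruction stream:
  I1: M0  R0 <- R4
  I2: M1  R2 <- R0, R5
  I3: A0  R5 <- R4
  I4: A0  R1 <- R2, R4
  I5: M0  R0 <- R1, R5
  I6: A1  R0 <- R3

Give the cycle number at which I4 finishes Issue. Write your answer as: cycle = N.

cycle = 11

[1] I1→M0
[2] I1 RO | I2→M1
[3] I3→A0
[4] I3 RO
[5] I3 EX
[7] I1 EX
[8] I1 WR R0
[9] I2 RO
[10] I3 WR R5
[11] I4→A0
[12] I5→M0
[14] I2 EX
[15] I2 WR R2
[16] I4 RO
[17] I4 EX
[18] I4 WR R1
[19] I5 RO
[24] I5 EX
[25] I5 WR R0
[26] I6→A1
[27] I6 RO
[29] I6 EX
[30] I6 WR R0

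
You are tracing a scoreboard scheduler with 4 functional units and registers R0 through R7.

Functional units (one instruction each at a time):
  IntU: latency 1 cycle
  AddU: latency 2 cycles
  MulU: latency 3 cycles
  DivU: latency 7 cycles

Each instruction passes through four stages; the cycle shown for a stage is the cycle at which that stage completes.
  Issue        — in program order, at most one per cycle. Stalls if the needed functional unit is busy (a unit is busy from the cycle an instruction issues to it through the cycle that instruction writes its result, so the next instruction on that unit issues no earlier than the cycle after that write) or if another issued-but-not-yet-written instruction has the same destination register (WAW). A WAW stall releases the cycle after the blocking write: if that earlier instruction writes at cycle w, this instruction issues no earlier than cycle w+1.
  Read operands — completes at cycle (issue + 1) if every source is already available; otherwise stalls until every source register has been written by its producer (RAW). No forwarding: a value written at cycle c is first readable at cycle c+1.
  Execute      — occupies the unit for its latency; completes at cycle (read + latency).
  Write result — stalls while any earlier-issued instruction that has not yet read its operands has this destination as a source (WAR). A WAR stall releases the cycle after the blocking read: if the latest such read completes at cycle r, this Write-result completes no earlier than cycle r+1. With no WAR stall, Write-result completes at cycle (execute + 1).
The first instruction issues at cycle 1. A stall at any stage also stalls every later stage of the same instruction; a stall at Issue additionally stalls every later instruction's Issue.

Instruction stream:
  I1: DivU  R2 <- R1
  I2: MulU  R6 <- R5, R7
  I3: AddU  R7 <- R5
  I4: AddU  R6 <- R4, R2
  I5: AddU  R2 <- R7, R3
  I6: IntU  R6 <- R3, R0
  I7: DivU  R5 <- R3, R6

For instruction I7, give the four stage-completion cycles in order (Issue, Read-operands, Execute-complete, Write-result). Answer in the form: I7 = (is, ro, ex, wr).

cycle 1: issue I1 (DivU)
cycle 2: I1 read-ops, issue I2 (MulU)
cycle 3: I2 read-ops, issue I3 (AddU)
cycle 4: I3 read-ops
cycle 6: I2 finished on MulU, I3 finished on AddU
cycle 7: I2→R6, I3→R7
cycle 8: issue I4 (AddU)
cycle 9: I1 finished on DivU
cycle 10: I1→R2
cycle 11: I4 read-ops
cycle 13: I4 finished on AddU
cycle 14: I4→R6
cycle 15: issue I5 (AddU)
cycle 16: I5 read-ops, issue I6 (IntU)
cycle 17: I6 read-ops, issue I7 (DivU)
cycle 18: I5 finished on AddU, I6 finished on IntU
cycle 19: I5→R2, I6→R6
cycle 20: I7 read-ops
cycle 27: I7 finished on DivU
cycle 28: I7→R5

I7 = (17, 20, 27, 28)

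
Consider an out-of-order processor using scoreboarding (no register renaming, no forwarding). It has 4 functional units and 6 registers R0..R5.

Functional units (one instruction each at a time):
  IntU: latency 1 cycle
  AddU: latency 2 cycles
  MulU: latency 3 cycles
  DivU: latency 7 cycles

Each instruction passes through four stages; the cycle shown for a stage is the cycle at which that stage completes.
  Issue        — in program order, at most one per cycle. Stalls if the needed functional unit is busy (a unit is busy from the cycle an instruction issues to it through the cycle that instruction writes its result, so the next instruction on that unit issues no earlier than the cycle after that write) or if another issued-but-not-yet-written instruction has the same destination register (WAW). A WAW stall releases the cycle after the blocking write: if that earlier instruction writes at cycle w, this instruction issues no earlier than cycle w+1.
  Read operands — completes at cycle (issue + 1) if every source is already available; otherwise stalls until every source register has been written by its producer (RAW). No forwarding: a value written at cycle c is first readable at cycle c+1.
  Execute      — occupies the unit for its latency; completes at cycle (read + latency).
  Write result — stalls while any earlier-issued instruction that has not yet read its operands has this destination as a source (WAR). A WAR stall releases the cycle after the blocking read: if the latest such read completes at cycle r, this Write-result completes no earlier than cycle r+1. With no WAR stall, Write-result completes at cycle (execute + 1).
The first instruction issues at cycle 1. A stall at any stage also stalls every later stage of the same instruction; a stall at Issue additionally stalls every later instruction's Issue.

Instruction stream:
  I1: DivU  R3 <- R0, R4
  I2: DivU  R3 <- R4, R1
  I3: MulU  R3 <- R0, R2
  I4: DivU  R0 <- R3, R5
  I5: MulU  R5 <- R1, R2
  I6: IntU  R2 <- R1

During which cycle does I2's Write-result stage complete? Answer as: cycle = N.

I1  is:1  ro:2  ex:9  wr:10
I2  is:11  ro:12  ex:19  wr:20  — struct: DivU busy until I1 writes@10
I3  is:21  ro:22  ex:25  wr:26  — WAW R3: wait I2 write@20
I4  is:22  ro:27  ex:34  wr:35  — RAW R3: wait I3 write@26
I5  is:27  ro:28  ex:31  wr:32  — struct: MulU busy until I3 writes@26
I6  is:28  ro:29  ex:30  wr:31

cycle = 20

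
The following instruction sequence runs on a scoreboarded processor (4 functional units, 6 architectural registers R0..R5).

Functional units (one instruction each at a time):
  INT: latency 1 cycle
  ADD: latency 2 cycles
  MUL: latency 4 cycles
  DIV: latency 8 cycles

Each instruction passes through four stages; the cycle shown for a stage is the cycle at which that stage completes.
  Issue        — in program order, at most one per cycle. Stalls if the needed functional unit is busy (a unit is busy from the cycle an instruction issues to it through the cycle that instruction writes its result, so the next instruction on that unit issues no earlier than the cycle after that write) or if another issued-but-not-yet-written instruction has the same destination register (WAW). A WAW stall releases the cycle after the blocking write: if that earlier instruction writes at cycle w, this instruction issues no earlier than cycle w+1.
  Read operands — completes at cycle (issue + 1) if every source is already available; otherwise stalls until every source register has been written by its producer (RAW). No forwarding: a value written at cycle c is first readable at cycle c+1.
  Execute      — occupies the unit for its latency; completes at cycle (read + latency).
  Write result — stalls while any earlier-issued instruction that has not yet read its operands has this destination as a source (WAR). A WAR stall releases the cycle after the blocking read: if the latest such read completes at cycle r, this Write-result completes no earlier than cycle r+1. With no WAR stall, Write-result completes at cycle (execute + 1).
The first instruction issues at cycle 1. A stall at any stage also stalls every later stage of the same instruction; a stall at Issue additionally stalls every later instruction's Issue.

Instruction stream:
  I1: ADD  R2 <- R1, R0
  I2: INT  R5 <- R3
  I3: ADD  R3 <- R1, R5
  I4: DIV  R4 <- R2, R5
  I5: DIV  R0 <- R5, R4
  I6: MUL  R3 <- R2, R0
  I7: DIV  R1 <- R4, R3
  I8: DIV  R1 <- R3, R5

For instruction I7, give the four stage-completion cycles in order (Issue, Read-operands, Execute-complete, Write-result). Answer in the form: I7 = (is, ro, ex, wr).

I7 = (29, 35, 43, 44)

I1: IS=1 RO=2 EX=4 WR=5
I2: IS=2 RO=3 EX=4 WR=5
I3: IS=6 RO=7 EX=9 WR=10  [struct: ADD busy until I1 writes@5]
I4: IS=7 RO=8 EX=16 WR=17
I5: IS=18 RO=19 EX=27 WR=28  [struct: DIV busy until I4 writes@17]
I6: IS=19 RO=29 EX=33 WR=34  [RAW R0: wait I5 write@28]
I7: IS=29 RO=35 EX=43 WR=44  [struct: DIV busy until I5 writes@28; RAW R3: wait I6 write@34]
I8: IS=45 RO=46 EX=54 WR=55  [struct: DIV busy until I7 writes@44]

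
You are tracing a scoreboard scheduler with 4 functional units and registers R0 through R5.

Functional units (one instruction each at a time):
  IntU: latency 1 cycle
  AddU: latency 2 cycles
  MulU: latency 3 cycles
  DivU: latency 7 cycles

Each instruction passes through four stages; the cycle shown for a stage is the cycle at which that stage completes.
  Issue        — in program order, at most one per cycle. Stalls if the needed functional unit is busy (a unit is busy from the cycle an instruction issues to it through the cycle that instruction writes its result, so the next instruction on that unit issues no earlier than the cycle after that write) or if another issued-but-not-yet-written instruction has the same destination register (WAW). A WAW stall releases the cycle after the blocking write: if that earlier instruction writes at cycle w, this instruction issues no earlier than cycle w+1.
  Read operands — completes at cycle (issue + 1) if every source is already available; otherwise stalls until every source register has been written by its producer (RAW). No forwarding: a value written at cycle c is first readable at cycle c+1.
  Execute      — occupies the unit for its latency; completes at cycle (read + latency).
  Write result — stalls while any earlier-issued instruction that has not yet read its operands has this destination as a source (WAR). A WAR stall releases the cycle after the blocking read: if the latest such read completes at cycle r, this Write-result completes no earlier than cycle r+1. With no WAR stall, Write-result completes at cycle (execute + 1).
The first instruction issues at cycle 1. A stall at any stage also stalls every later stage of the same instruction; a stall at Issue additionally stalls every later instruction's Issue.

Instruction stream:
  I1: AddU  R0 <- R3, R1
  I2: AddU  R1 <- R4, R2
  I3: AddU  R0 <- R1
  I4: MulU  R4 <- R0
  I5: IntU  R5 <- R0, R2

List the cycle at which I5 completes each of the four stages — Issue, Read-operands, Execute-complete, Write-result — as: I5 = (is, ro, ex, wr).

I5 = (13, 16, 17, 18)

  I1 | 1 | 2 | 4 | 5
  I2 | 6 | 7 | 9 | 10   struct: AddU busy until I1 writes@5
  I3 | 11 | 12 | 14 | 15   struct: AddU busy until I2 writes@10
  I4 | 12 | 16 | 19 | 20   RAW R0: wait I3 write@15
  I5 | 13 | 16 | 17 | 18   RAW R0: wait I3 write@15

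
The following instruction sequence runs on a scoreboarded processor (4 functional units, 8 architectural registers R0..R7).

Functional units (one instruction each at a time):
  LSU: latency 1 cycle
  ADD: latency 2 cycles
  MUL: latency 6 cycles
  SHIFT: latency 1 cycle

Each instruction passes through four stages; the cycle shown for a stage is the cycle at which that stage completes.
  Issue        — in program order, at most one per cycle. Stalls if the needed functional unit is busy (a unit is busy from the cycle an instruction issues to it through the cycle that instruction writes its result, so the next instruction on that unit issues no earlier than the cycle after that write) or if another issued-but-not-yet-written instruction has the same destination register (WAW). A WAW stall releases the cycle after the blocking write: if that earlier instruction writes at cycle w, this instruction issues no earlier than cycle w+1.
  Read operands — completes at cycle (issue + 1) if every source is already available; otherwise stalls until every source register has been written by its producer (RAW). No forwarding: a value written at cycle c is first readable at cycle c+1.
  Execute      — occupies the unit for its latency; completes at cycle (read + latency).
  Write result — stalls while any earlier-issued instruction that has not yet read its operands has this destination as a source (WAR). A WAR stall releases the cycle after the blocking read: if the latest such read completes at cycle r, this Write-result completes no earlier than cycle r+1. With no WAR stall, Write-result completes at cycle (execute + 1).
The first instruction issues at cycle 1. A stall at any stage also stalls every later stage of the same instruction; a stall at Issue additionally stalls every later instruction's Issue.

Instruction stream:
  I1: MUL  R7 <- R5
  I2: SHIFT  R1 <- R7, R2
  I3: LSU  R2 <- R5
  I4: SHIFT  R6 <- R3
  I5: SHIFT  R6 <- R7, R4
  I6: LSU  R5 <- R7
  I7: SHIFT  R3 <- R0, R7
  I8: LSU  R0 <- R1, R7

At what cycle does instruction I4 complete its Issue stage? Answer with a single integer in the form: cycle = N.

1) issue 1, read 2, done 8, write 9
2) issue 2, read 10, done 11, write 12  <RAW R7: wait I1 write@9>
3) issue 3, read 4, done 5, write 11  <WAR R2: wait I2 read@10>
4) issue 13, read 14, done 15, write 16  <struct: SHIFT busy until I2 writes@12>
5) issue 17, read 18, done 19, write 20  <struct: SHIFT busy until I4 writes@16>
6) issue 18, read 19, done 20, write 21
7) issue 21, read 22, done 23, write 24  <struct: SHIFT busy until I5 writes@20>
8) issue 22, read 23, done 24, write 25

cycle = 13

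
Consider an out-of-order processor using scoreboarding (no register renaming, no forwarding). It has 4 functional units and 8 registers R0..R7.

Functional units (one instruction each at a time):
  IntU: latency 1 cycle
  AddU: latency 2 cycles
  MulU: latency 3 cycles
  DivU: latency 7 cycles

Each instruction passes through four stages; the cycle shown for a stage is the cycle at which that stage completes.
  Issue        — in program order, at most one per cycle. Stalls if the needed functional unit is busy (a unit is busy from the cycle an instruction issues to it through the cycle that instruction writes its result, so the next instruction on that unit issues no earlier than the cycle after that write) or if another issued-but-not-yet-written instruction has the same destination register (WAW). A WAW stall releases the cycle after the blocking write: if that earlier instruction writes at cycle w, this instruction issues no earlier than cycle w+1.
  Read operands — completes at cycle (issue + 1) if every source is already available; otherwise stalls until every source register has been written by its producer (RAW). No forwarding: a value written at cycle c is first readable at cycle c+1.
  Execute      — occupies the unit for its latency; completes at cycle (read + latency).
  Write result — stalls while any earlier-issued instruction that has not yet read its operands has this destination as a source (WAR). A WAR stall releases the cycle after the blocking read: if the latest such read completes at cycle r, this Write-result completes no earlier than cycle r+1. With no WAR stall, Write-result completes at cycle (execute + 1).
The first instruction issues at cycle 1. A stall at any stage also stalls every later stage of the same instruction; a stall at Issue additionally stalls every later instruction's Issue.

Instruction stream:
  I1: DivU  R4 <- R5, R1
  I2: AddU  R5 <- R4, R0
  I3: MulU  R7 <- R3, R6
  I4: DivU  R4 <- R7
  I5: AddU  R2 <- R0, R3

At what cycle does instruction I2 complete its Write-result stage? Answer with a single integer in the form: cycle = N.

cycle = 14

I1 -> (1, 2, 9, 10)
I2 -> (2, 11, 13, 14)  // RAW R4: wait I1 write@10
I3 -> (3, 4, 7, 8)
I4 -> (11, 12, 19, 20)  // struct: DivU busy until I1 writes@10
I5 -> (15, 16, 18, 19)  // struct: AddU busy until I2 writes@14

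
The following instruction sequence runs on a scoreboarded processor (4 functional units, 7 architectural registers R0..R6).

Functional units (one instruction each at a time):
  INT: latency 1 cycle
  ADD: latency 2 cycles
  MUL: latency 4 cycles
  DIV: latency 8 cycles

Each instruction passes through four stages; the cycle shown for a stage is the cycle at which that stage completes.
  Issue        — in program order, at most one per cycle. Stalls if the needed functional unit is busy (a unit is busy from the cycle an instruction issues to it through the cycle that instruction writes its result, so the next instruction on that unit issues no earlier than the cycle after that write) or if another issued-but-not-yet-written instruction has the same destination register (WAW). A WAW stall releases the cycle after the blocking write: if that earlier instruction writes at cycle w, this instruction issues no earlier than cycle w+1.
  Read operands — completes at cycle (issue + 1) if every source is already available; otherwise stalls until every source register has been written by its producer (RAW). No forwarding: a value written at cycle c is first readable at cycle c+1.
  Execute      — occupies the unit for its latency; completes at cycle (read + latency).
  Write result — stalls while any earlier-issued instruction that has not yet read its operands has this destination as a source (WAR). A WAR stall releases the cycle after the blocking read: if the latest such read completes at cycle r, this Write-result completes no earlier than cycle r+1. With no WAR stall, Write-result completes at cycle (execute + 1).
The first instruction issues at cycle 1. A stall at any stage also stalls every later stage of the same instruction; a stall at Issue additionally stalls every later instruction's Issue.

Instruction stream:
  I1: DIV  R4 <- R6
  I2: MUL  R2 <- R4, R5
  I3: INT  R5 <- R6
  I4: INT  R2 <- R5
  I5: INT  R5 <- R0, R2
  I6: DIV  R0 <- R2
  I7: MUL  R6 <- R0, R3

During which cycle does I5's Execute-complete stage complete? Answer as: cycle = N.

I1 -> (1, 2, 10, 11)
I2 -> (2, 12, 16, 17)  // RAW R4: wait I1 write@11
I3 -> (3, 4, 5, 13)  // WAR R5: wait I2 read@12
I4 -> (18, 19, 20, 21)  // WAW R2: wait I2 write@17
I5 -> (22, 23, 24, 25)  // struct: INT busy until I4 writes@21
I6 -> (23, 24, 32, 33)
I7 -> (24, 34, 38, 39)  // RAW R0: wait I6 write@33

cycle = 24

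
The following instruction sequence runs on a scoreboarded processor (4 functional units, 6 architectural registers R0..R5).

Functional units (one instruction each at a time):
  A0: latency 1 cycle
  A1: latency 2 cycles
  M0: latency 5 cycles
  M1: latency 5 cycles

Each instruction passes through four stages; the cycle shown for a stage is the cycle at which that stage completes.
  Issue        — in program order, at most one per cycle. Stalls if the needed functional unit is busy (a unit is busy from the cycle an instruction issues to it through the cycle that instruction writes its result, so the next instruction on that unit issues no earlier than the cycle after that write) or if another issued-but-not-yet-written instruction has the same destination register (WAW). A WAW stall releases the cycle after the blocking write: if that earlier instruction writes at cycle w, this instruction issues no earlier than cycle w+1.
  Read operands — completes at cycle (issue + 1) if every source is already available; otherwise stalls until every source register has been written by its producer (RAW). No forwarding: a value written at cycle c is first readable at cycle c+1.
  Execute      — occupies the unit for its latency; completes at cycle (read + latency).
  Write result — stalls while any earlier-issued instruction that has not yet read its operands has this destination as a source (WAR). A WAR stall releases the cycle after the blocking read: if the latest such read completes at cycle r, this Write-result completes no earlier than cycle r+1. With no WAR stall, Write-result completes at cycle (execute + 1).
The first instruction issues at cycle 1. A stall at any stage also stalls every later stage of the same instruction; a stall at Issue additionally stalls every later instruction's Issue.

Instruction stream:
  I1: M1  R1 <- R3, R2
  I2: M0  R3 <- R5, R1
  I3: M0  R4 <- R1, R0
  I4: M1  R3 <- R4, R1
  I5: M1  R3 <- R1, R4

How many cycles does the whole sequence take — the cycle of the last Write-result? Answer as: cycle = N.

cycle = 38

I1 -> (1, 2, 7, 8)
I2 -> (2, 9, 14, 15)  // RAW R1: wait I1 write@8
I3 -> (16, 17, 22, 23)  // struct: M0 busy until I2 writes@15
I4 -> (17, 24, 29, 30)  // RAW R4: wait I3 write@23
I5 -> (31, 32, 37, 38)  // struct: M1 busy until I4 writes@30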